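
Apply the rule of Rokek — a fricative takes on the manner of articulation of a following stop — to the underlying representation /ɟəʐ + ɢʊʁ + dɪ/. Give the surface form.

[ɟəɖɢʊɢdɪ]

The rule targets /ʐ/ (voiced retroflex fricative), which sits before the trigger /ɢ/ (stop).
Changing only its manner to stop gives [ɖ] — the voiced retroflex stop.
At the second juncture, /ʁ/ likewise becomes [ɢ] adjacent to /d/.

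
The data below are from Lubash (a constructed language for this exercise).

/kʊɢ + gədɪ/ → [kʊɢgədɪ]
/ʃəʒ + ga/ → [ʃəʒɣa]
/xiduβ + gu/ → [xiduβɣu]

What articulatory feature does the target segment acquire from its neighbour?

manner

Comparing underlying and surface forms, /g/ → [ɣ] is the alternation; the neighbouring /ʒ/ is constant.
/g/ is a stop while /ʒ/ is a fricative; the output [ɣ] is a fricative, matching the trigger — so the feature that spreads is manner.
Checking the remaining alternation: /g/ → [ɣ] after /β/ (stop → fricative, matching a fricative) — only manner changes, and always toward the preceding segment.
Nothing changes in [kʊɢgədɪ]: there the adjacent consonants already agree in manner (/g/ and /ɢ/ are both stops), so this form is consistent with the same rule.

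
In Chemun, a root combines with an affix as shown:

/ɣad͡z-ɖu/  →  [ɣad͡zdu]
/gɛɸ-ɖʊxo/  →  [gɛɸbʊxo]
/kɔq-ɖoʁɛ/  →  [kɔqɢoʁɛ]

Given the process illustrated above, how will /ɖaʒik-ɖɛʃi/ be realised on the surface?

The data show progressive place assimilation: /ɖ/ → [d] after /d͡z/; /ɖ/ → [b] after /ɸ/; /ɖ/ → [ɢ] after /q/. In each pair only place changes, matching the preceding consonant, while manner and voice stay constant.
The rule targets /ɖ/ (voiced retroflex stop), which sits after the trigger /k/ (velar).
The voiced velar stop is [g], so /ɖ/ → [g].

[ɖaʒikgɛʃi]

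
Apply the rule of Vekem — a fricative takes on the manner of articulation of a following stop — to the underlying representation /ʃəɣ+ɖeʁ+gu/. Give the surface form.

/ɣ/ is a voiced velar fricative. The following trigger /ɖ/ is a stop, so /ɣ/ must become a stop as well.
Changing only its manner to stop gives [g] — the voiced velar stop.
The same rule applies at the second boundary: /ʁ/ → [ɢ] next to /g/.

[ʃəgɖeɢgu]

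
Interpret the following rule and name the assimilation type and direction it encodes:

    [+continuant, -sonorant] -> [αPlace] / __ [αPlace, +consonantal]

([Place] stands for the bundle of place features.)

The shared variable α links the value of the place features (abbreviated [Place]) on the target to the same value on the neighbouring segment, so place is the feature that assimilates.
The conditioning segment sits to the right of the focus bar, meaning the trigger follows the segment that changes — regressive assimilation.

regressive place assimilation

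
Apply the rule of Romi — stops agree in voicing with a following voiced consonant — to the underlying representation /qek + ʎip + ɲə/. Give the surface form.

The rule targets /k/ (voiceless velar stop), which sits before the trigger /ʎ/ (voiced).
The voiced velar stop is [g], so /k/ → [g].
The same rule applies at the second boundary: /p/ → [b] next to /ɲ/.

[qegʎibɲə]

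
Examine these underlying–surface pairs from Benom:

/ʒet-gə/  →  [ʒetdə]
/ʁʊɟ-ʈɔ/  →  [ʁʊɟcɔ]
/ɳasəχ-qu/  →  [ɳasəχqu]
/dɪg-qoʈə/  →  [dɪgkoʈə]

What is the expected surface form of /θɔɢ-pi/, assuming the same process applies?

The data show progressive place assimilation: /g/ → [d] after /t/; /ʈ/ → [c] after /ɟ/; /q/ → [k] after /g/. In each pair only place changes, matching the preceding consonant, while manner and voice stay constant.
Nothing changes in [ɳasəχqu]: there the adjacent consonants already agree in place (/q/ and /χ/ are both uvular), so this form is consistent with the same rule.
/p/ is a voiceless bilabial stop. The preceding trigger /ɢ/ is uvular, so /p/ must become uvular as well.
Changing only its place to uvular gives [q] — the voiceless uvular stop.

[θɔɢqi]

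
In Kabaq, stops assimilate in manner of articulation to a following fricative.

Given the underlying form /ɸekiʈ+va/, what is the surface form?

/ʈ/ is a voiceless retroflex stop. The following trigger /v/ is a fricative, so /ʈ/ must become a fricative as well.
A voiceless retroflex fricative is [ʂ], so the surface segment is [ʂ].

[ɸekiʂva]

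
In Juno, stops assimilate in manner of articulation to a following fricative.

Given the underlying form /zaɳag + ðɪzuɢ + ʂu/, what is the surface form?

[zaɳaɣðɪzuʁʂu]

The rule targets /g/ (voiced velar stop), which sits before the trigger /ð/ (fricative).
The voiced velar fricative is [ɣ], so /g/ → [ɣ].
The same rule applies at the second boundary: /ɢ/ → [ʁ] next to /ʂ/.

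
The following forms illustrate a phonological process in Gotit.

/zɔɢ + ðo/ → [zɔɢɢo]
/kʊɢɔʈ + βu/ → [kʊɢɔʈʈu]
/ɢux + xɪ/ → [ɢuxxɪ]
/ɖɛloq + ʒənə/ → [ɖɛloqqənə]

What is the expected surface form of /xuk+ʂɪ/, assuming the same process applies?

[xukkɪ]

The data show progressive total assimilation (/ð/ → [ɢ] after /ɢ/; /β/ → [ʈ] after /ʈ/; /ʒ/ → [q] after /q/): in every case the target segment becomes identical to its preceding neighbour, copying more than a single feature.
In [ɢuxxɪ] the two consonants at the boundary are already identical (/x/ + /x/), so the rule applies vacuously and nothing changes.
/ʂ/ is the segment targeted by the rule; it sits immediately after /k/, so it assimilates completely and surfaces as [k].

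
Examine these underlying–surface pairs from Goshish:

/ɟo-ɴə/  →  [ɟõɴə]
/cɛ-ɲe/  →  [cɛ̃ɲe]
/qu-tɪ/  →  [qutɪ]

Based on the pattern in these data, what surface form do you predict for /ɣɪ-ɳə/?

[ɣɪ̃ɳə]

The data show regressive nasality assimilation (vowel nasalisation): /o/ → [õ] before /ɴ/; /ɛ/ → [ɛ̃] before /ɲ/ — a vowel is nasalised by an immediately following nasal consonant.
No change occurs in [qutɪ] because the vowel at the boundary is adjacent to an oral consonant, not a nasal (/u/ next to /t/).
The vowel /ɪ/ is adjacent to the following nasal /ɳ/, so it acquires [+nasal] and surfaces as [ɪ̃].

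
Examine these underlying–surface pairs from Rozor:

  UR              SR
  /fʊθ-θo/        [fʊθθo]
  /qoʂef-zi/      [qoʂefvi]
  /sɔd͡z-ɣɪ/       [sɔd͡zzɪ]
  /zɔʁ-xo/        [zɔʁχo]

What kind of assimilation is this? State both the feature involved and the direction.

progressive place assimilation

Underlying /z/ is realised as [v] next to /f/; /f/ itself does not change.
/z/ is alveolar while /f/ is labiodental; the output [v] is labiodental, matching the trigger — so the feature that spreads is place.
Manner and voice are unchanged, so the assimilation is partial, not total.
Checking the remaining alternations: /ɣ/ → [z] after /d͡z/ (velar → alveolar, matching alveolar); /x/ → [χ] after /ʁ/ (velar → uvular, matching uvular) — only place changes, and always toward the preceding segment.
Nothing changes in [fʊθθo]: there the adjacent consonants already agree in place (/θ/ and /θ/ are both dental), so this form is consistent with the same rule.
Since the segment that changes follows the conditioning segment, the assimilation is progressive.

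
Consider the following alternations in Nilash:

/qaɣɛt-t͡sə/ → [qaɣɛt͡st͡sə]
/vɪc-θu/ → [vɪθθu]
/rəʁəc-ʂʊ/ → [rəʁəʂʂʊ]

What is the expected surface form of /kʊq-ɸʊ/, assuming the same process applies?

[kʊɸɸʊ]

The data show regressive total assimilation (/t/ → [t͡s] before /t͡s/; /c/ → [θ] before /θ/; /c/ → [ʂ] before /ʂ/): in every case the target segment becomes identical to its following neighbour, copying more than a single feature.
/q/ is the segment targeted by the rule; it sits immediately before /ɸ/, so it assimilates completely and surfaces as [ɸ].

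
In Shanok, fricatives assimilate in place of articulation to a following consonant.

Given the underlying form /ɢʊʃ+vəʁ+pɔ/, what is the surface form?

The rule targets /ʃ/ (voiceless postalveolar fricative), which sits before the trigger /v/ (labiodental).
Changing only its place to labiodental gives [f] — the voiceless labiodental fricative.
At the second juncture, /ʁ/ likewise becomes [β] adjacent to /p/.

[ɢʊfvəβpɔ]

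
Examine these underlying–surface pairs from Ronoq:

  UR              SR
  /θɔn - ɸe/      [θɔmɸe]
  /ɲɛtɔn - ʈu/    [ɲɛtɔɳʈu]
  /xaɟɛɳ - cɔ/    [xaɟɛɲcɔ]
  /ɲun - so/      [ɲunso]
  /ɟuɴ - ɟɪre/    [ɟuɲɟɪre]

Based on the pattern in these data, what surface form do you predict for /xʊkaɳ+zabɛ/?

[xʊkanzabɛ]

The data show regressive place assimilation: /n/ → [m] before /ɸ/; /n/ → [ɳ] before /ʈ/; /ɳ/ → [ɲ] before /c/; /ɴ/ → [ɲ] before /ɟ/. In each pair only place changes, matching the following consonant, while manner and voice stay constant.
No alternation appears in [ɲunso]: there the adjacent consonants already agree in place (/n/ and /s/ are both alveolar), so this form is consistent with the same rule.
The rule targets /ɳ/ (voiced retroflex nasal), which sits before the trigger /z/ (alveolar).
The voiced alveolar nasal is [n], so /ɳ/ → [n].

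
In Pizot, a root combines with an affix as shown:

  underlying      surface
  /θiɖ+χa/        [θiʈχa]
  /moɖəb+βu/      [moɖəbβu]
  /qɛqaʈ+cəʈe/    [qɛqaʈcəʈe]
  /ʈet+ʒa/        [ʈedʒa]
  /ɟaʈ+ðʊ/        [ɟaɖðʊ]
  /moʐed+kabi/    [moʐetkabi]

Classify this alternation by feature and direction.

Comparing underlying and surface forms, /ɖ/ → [ʈ] is the alternation; the neighbouring /χ/ is constant.
/ɖ/ is voiced while /χ/ is voiceless; the output [ʈ] is voiceless, matching the trigger — so the feature that spreads is voicing.
Place and manner are unchanged, so the assimilation is partial, not total.
The other alternating forms pattern the same way: /t/ → [d] before /ʒ/ (voiceless → voiced, matching voiced); /ʈ/ → [ɖ] before /ð/ (voiceless → voiced, matching voiced); /d/ → [t] before /k/ (voiced → voiceless, matching voiceless) — only voicing changes, and always toward the following segment.
No alternation appears in [moɖəbβu], [qɛqaʈcəʈe]: there the adjacent consonants already agree in voicing (/b/ and /β/ are both voiced; /ʈ/ and /c/ are both voiceless), so these forms are consistent with the same rule.
Since the segment that changes precedes the conditioning segment, the assimilation is regressive.

regressive voicing assimilation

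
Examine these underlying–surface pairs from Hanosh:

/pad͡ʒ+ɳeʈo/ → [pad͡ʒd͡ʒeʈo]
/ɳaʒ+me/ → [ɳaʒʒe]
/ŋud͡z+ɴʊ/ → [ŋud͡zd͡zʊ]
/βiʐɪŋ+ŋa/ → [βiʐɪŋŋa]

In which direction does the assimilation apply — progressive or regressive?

Underlying /ɳ/ is realised as [d͡ʒ] next to /d͡ʒ/; /d͡ʒ/ itself does not change.
The output [d͡ʒ] is identical to the trigger /d͡ʒ/ — every feature (place, manner, voicing) has been copied — so this is total assimilation.
The remaining alternations confirm this: /m/ → [ʒ] after /ʒ/; /ɴ/ → [d͡z] after /d͡z/ — in each case the output is a copy of the preceding consonant.
In [βiʐɪŋŋa] the two consonants at the boundary are already identical (/ŋ/ + /ŋ/), so the rule applies vacuously and nothing changes.
The trigger is the preceding segment, so the direction is progressive (perseverative).

progressive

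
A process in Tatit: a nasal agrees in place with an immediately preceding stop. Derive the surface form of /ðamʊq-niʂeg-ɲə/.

/n/ is a voiced alveolar nasal. The preceding trigger /q/ is uvular, so /n/ must become uvular as well.
Changing only its place to uvular gives [ɴ] — the voiced uvular nasal.
The same rule applies at the second boundary: /ɲ/ → [ŋ] next to /g/.

[ðamʊqɴiʂegŋə]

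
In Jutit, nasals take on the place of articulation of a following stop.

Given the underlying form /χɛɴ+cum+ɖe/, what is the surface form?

/ɴ/ is a voiced uvular nasal. The following trigger /c/ is palatal, so /ɴ/ must become palatal as well.
Changing only its place to palatal gives [ɲ] — the voiced palatal nasal.
At the second juncture, /m/ likewise becomes [ɳ] adjacent to /ɖ/.

[χɛɲcuɳɖe]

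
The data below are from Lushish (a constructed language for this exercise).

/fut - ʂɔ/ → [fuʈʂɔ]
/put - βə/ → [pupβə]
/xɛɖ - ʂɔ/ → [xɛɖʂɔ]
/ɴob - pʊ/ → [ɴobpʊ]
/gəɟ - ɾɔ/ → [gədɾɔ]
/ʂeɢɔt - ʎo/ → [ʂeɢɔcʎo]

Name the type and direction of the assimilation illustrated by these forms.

regressive place assimilation

The segment that alternates is /t/, which surfaces as [ʈ] when adjacent to /ʂ/.
The change alveolar → retroflex matches the place of the following /ʂ/, identifying this as place assimilation.
Manner and voice are unchanged, so the assimilation is partial, not total.
Checking the remaining alternations: /t/ → [p] before /β/ (alveolar → bilabial, matching bilabial); /ɟ/ → [d] before /ɾ/ (palatal → alveolar, matching alveolar); /t/ → [c] before /ʎ/ (alveolar → palatal, matching palatal) — only place changes, and always toward the following segment.
Nothing changes in [xɛɖʂɔ], [ɴobpʊ]: there the adjacent consonants already agree in place (/ɖ/ and /ʂ/ are both retroflex; /b/ and /p/ are both bilabial), so these forms are consistent with the same rule.
Since the segment that changes precedes the conditioning segment, the assimilation is regressive.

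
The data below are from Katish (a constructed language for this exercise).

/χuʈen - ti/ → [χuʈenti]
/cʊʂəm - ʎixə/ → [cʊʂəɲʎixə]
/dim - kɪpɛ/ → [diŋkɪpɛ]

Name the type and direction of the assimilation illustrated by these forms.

regressive place assimilation

Underlying /m/ is realised as [ɲ] next to /ʎ/; /ʎ/ itself does not change.
/m/ is bilabial while /ʎ/ is palatal; the output [ɲ] is palatal, matching the trigger — so the feature that spreads is place.
Manner and voice are unchanged, so the assimilation is partial, not total.
The other alternating form patterns the same way: /m/ → [ŋ] before /k/ (bilabial → velar, matching velar) — only place changes, and always toward the following segment.
No alternation appears in [χuʈenti]: there the adjacent consonants already agree in place (/n/ and /t/ are both alveolar), so this form is consistent with the same rule.
Since the segment that changes precedes the conditioning segment, the assimilation is regressive.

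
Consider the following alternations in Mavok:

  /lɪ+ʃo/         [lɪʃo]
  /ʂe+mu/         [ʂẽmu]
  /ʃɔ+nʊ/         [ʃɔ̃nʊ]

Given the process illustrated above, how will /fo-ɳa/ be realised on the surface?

The data show regressive nasality assimilation (vowel nasalisation): /e/ → [ẽ] before /m/; /ɔ/ → [ɔ̃] before /n/ — a vowel is nasalised by an immediately following nasal consonant.
No change occurs in [lɪʃo] because the vowel at the boundary is adjacent to an oral consonant, not a nasal (/ɪ/ next to /ʃ/).
The vowel /o/ is adjacent to the following nasal /ɳ/, so it acquires [+nasal] and surfaces as [õ].

[fõɳa]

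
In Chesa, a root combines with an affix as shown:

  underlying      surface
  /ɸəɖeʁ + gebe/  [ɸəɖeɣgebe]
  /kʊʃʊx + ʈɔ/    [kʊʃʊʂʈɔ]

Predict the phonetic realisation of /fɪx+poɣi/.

The data show regressive place assimilation: /ʁ/ → [ɣ] before /g/; /x/ → [ʂ] before /ʈ/. In each pair only place changes, matching the following consonant, while manner and voice stay constant.
/x/ is a voiceless velar fricative. The following trigger /p/ is bilabial, so /x/ must become bilabial as well.
Changing only its place to bilabial gives [ɸ] — the voiceless bilabial fricative.

[fɪɸpoɣi]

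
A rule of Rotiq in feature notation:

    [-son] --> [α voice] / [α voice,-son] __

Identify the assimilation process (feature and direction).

The rule copies [voice] from the environment onto the target, so the assimilating feature is voicing.
Since the environment is written before the underscore, the trigger precedes the target; the direction is progressive.

progressive voicing assimilation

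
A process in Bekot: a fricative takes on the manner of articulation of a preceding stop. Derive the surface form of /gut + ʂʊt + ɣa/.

[gutʈʊtga]

/ʂ/ is a voiceless retroflex fricative. The preceding trigger /t/ is a stop, so /ʂ/ must become a stop as well.
Changing only its manner to stop gives [ʈ] — the voiceless retroflex stop.
At the second juncture, /ɣ/ likewise becomes [g] adjacent to /t/.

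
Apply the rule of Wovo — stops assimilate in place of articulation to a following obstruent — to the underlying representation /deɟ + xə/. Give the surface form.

The rule targets /ɟ/ (voiced palatal stop), which sits before the trigger /x/ (velar).
Changing only its place to velar gives [g] — the voiced velar stop.

[degxə]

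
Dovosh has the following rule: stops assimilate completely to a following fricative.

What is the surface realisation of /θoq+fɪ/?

[θoffɪ]

/q/ is the segment targeted by the rule; it sits immediately before /f/, so it assimilates completely and surfaces as [f].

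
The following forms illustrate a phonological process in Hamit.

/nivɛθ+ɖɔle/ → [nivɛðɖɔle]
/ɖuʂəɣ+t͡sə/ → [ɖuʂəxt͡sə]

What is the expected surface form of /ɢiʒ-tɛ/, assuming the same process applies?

The data show regressive voicing assimilation: /θ/ → [ð] before /ɖ/; /ɣ/ → [x] before /t͡s/. In each pair only voicing changes, matching the following consonant, while place and manner stay constant.
The rule targets /ʒ/ (voiced postalveolar fricative), which sits before the trigger /t/ (voiceless).
The voiceless postalveolar fricative is [ʃ], so /ʒ/ → [ʃ].

[ɢiʃtɛ]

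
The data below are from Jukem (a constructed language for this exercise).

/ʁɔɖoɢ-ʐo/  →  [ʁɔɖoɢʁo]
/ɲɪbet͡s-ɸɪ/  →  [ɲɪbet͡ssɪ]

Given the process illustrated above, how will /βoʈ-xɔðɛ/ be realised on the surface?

The data show progressive place assimilation: /ʐ/ → [ʁ] after /ɢ/; /ɸ/ → [s] after /t͡s/. In each pair only place changes, matching the preceding consonant, while manner and voice stay constant.
The rule targets /x/ (voiceless velar fricative), which sits after the trigger /ʈ/ (retroflex).
The voiceless retroflex fricative is [ʂ], so /x/ → [ʂ].

[βoʈʂɔðɛ]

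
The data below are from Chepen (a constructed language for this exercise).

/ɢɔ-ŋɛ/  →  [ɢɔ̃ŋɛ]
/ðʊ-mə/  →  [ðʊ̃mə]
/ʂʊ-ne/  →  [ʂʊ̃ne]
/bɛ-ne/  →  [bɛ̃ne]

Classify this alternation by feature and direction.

regressive nasality assimilation (vowel nasalisation)

The vowel /ɔ/ surfaces as nasalised [ɔ̃] next to the following nasal /ŋ/ — it has acquired the [+nasal] feature of its neighbour.
Likewise in the remaining data: /ʊ/ → [ʊ̃] before /m/; /ʊ/ → [ʊ̃] before /n/; /ɛ/ → [ɛ̃] before /n/ — each time a vowel is nasalised next to a following nasal.
Because the conditioning nasal is to the right of the vowel that changes, the process is regressive (anticipatory).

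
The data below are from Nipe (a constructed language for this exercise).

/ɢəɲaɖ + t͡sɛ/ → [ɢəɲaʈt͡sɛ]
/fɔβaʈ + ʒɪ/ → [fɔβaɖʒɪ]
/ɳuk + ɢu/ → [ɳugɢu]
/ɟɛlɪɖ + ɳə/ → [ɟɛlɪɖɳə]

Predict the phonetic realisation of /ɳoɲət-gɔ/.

The data show regressive voicing assimilation: /ɖ/ → [ʈ] before /t͡s/; /ʈ/ → [ɖ] before /ʒ/; /k/ → [g] before /ɢ/. In each pair only voicing changes, matching the following consonant, while place and manner stay constant.
No alternation appears in [ɟɛlɪɖɳə]: there the adjacent consonants already agree in voicing (/ɖ/ and /ɳ/ are both voiced), so this form is consistent with the same rule.
/t/ is a voiceless alveolar stop. The following trigger /g/ is voiced, so /t/ must become voiced as well.
A voiced alveolar stop is [d], so the surface segment is [d].

[ɳoɲədgɔ]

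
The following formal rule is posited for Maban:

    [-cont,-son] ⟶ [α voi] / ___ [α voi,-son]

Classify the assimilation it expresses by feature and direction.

regressive voicing assimilation

The rule copies [voi] from the environment onto the target, so the assimilating feature is voicing.
The conditioning segment sits to the right of the focus bar, meaning the trigger follows the segment that changes — regressive assimilation.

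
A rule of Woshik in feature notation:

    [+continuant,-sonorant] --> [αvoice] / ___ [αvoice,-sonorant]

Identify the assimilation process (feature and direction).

The rule copies [voice] from the environment onto the target, so the assimilating feature is voicing.
Since the environment is written after the underscore, the trigger follows the target; the direction is regressive.

regressive voicing assimilation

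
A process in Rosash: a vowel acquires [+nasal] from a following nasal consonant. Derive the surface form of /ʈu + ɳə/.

/u/ sits next to the nasal /ɳ/ and is therefore nasalised to [ũ].

[ʈũɳə]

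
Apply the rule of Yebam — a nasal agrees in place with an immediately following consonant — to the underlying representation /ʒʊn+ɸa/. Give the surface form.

[ʒʊmɸa]

/n/ is a voiced alveolar nasal. The following trigger /ɸ/ is bilabial, so /n/ must become bilabial as well.
Changing only its place to bilabial gives [m] — the voiced bilabial nasal.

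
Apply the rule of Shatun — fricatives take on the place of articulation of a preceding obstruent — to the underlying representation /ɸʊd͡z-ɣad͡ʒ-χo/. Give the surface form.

The rule targets /ɣ/ (voiced velar fricative), which sits after the trigger /d͡z/ (alveolar).
Changing only its place to alveolar gives [z] — the voiced alveolar fricative.
At the second juncture, /χ/ likewise becomes [ʃ] adjacent to /d͡ʒ/.

[ɸʊd͡zzad͡ʒʃo]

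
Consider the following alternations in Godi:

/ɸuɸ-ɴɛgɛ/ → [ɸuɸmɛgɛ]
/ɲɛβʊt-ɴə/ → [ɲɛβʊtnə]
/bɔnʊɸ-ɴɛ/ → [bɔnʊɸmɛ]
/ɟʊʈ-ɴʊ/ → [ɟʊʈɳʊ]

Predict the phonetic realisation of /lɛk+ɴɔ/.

The data show progressive place assimilation: /ɴ/ → [m] after /ɸ/; /ɴ/ → [n] after /t/; /ɴ/ → [ɳ] after /ʈ/. In each pair only place changes, matching the preceding consonant, while manner and voice stay constant.
/ɴ/ is a voiced uvular nasal. The preceding trigger /k/ is velar, so /ɴ/ must become velar as well.
The voiced velar nasal is [ŋ], so /ɴ/ → [ŋ].

[lɛkŋɔ]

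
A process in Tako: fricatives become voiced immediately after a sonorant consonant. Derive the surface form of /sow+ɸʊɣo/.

[sowβʊɣo]

/ɸ/ is a voiceless bilabial fricative. The preceding trigger /w/ is voiced, so /ɸ/ must become voiced as well.
A voiced bilabial fricative is [β], so the surface segment is [β].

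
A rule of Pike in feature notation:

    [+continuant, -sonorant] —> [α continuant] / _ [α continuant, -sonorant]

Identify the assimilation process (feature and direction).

The shared variable α links the value of [continuant] on the target to that of the neighbouring obstruent. [continuant] distinguishes stops from fricatives — a manner-of-articulation feature — so this is manner assimilation.
Since the environment is written after the underscore, the trigger follows the target; the direction is regressive.

regressive manner assimilation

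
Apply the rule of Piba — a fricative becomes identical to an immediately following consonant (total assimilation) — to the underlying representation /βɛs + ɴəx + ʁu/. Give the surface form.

[βɛɴɴəʁʁu]

/s/ is the segment targeted by the rule; it sits immediately before /ɴ/, so it assimilates completely and surfaces as [ɴ].
At the second juncture, /x/ likewise becomes [ʁ] adjacent to /ʁ/.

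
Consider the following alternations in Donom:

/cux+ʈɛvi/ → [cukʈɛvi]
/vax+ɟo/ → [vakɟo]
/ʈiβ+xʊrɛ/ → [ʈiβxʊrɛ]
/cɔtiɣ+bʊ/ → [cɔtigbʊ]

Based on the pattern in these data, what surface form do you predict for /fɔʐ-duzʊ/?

The data show regressive manner assimilation: /x/ → [k] before /ʈ/; /x/ → [k] before /ɟ/; /ɣ/ → [g] before /b/. In each pair only manner changes, matching the following consonant, while place and voice stay constant.
Nothing changes in [ʈiβxʊrɛ]: there the adjacent consonants already agree in manner (/β/ and /x/ are both fricatives), so this form is consistent with the same rule.
/ʐ/ is a voiced retroflex fricative. The following trigger /d/ is a stop, so /ʐ/ must become a stop as well.
Changing only its manner to stop gives [ɖ] — the voiced retroflex stop.

[fɔɖduzʊ]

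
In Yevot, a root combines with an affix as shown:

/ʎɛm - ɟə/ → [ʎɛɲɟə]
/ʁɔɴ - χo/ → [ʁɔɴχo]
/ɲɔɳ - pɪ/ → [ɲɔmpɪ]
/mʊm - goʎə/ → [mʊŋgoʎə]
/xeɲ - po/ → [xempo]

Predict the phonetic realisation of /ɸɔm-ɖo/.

The data show regressive place assimilation: /m/ → [ɲ] before /ɟ/; /ɳ/ → [m] before /p/; /m/ → [ŋ] before /g/; /ɲ/ → [m] before /p/. In each pair only place changes, matching the following consonant, while manner and voice stay constant.
No alternation appears in [ʁɔɴχo]: there the adjacent consonants already agree in place (/ɴ/ and /χ/ are both uvular), so this form is consistent with the same rule.
/m/ is a voiced bilabial nasal. The following trigger /ɖ/ is retroflex, so /m/ must become retroflex as well.
Changing only its place to retroflex gives [ɳ] — the voiced retroflex nasal.

[ɸɔɳɖo]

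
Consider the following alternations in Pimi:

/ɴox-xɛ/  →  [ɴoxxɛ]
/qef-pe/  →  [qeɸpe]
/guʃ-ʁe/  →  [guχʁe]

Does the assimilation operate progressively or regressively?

The segment that alternates is /f/, which surfaces as [ɸ] when adjacent to /p/.
/f/ is labiodental while /p/ is bilabial; the output [ɸ] is bilabial, matching the trigger — so the feature that spreads is place.
Checking the remaining alternation: /ʃ/ → [χ] before /ʁ/ (postalveolar → uvular, matching uvular) — only place changes, and always toward the following segment.
Nothing changes in [ɴoxxɛ]: there the adjacent consonants already agree in place (/x/ and /x/ are both velar), so this form is consistent with the same rule.
The trigger is the following segment, so the direction is regressive (anticipatory).

regressive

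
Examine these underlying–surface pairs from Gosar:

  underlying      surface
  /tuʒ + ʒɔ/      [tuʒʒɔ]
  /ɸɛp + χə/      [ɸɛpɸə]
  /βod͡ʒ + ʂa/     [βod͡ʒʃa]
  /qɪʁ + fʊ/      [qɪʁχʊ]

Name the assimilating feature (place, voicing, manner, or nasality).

The segment that alternates is /χ/, which surfaces as [ɸ] when adjacent to /p/.
The change uvular → bilabial matches the place of the preceding /p/, identifying this as place assimilation.
The same holds elsewhere in the data: /ʂ/ → [ʃ] after /d͡ʒ/ (retroflex → postalveolar, matching postalveolar); /f/ → [χ] after /ʁ/ (labiodental → uvular, matching uvular) — only place changes, and always toward the preceding segment.
No alternation appears in [tuʒʒɔ]: there the adjacent consonants already agree in place (/ʒ/ and /ʒ/ are both postalveolar), so this form is consistent with the same rule.

place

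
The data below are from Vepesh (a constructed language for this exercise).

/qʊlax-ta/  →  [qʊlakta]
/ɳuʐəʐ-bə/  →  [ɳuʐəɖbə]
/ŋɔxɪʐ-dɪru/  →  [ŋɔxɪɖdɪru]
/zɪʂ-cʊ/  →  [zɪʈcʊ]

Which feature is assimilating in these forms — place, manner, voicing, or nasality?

Underlying /x/ is realised as [k] next to /t/; /t/ itself does not change.
/x/ is a fricative while /t/ is a stop; the output [k] is a stop, matching the trigger — so the feature that spreads is manner.
The other alternating forms pattern the same way: /ʐ/ → [ɖ] before /b/ (fricative → stop, matching a stop); /ʐ/ → [ɖ] before /d/ (fricative → stop, matching a stop); /ʂ/ → [ʈ] before /c/ (fricative → stop, matching a stop) — only manner changes, and always toward the following segment.

manner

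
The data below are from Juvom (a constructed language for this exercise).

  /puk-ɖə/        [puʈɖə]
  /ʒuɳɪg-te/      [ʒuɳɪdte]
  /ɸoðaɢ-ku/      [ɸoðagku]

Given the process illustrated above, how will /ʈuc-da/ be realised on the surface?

The data show regressive place assimilation: /k/ → [ʈ] before /ɖ/; /g/ → [d] before /t/; /ɢ/ → [g] before /k/. In each pair only place changes, matching the following consonant, while manner and voice stay constant.
The rule targets /c/ (voiceless palatal stop), which sits before the trigger /d/ (alveolar).
A voiceless alveolar stop is [t], so the surface segment is [t].

[ʈutda]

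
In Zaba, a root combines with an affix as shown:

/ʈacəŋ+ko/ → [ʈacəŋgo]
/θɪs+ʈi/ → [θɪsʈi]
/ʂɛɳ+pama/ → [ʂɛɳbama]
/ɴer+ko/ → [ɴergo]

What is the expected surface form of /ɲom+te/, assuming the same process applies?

[ɲomde]

The data show progressive voicing assimilation: /k/ → [g] after /ŋ/; /p/ → [b] after /ɳ/; /k/ → [g] after /r/. In each pair only voicing changes, matching the preceding consonant, while place and manner stay constant.
Nothing changes in [θɪsʈi]: there the adjacent consonants already agree in voicing (/ʈ/ and /s/ are both voiceless), so this form is consistent with the same rule.
/t/ is a voiceless alveolar stop. The preceding trigger /m/ is voiced, so /t/ must become voiced as well.
A voiced alveolar stop is [d], so the surface segment is [d].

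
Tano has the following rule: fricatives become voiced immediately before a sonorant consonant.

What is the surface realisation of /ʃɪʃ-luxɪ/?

[ʃɪʒluxɪ]

/ʃ/ is a voiceless postalveolar fricative. The following trigger /l/ is voiced, so /ʃ/ must become voiced as well.
The voiced postalveolar fricative is [ʒ], so /ʃ/ → [ʒ].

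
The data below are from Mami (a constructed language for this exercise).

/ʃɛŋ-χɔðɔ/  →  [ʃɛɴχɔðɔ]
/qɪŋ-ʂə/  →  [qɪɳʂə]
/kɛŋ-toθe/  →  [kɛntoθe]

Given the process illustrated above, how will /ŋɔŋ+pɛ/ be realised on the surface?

[ŋɔmpɛ]

The data show regressive place assimilation: /ŋ/ → [ɴ] before /χ/; /ŋ/ → [ɳ] before /ʂ/; /ŋ/ → [n] before /t/. In each pair only place changes, matching the following consonant, while manner and voice stay constant.
The rule targets /ŋ/ (voiced velar nasal), which sits before the trigger /p/ (bilabial).
The voiced bilabial nasal is [m], so /ŋ/ → [m].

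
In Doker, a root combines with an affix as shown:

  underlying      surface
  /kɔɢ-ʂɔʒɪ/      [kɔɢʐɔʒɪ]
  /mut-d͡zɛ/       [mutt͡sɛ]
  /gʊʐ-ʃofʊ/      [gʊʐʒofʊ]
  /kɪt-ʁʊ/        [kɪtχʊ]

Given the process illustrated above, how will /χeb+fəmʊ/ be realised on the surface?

[χebvəmʊ]

The data show progressive voicing assimilation: /ʂ/ → [ʐ] after /ɢ/; /d͡z/ → [t͡s] after /t/; /ʃ/ → [ʒ] after /ʐ/; /ʁ/ → [χ] after /t/. In each pair only voicing changes, matching the preceding consonant, while place and manner stay constant.
/f/ is a voiceless labiodental fricative. The preceding trigger /b/ is voiced, so /f/ must become voiced as well.
Changing only its voicing to voiced gives [v] — the voiced labiodental fricative.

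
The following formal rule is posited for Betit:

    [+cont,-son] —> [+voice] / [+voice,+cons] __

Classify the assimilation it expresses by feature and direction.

progressive voicing assimilation

The target ([+cont,-son], fricatives) acquires [+voice] next to a voiced consonant ([+voice,+cons]) — it takes on the voicing of its neighbour, so the feature that spreads is voicing.
Since the environment is written before the underscore, the trigger precedes the target; the direction is progressive.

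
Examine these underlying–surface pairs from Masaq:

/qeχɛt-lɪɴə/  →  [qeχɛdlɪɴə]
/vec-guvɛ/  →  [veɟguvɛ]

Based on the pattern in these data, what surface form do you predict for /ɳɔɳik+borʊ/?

The data show regressive voicing assimilation: /t/ → [d] before /l/; /c/ → [ɟ] before /g/. In each pair only voicing changes, matching the following consonant, while place and manner stay constant.
The rule targets /k/ (voiceless velar stop), which sits before the trigger /b/ (voiced).
The voiced velar stop is [g], so /k/ → [g].

[ɳɔɳigborʊ]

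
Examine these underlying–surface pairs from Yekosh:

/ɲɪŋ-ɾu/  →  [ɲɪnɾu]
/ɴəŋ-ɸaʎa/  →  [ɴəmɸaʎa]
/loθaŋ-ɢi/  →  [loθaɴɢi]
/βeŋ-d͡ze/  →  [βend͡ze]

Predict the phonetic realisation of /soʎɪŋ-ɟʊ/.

The data show regressive place assimilation: /ŋ/ → [n] before /ɾ/; /ŋ/ → [m] before /ɸ/; /ŋ/ → [ɴ] before /ɢ/; /ŋ/ → [n] before /d͡z/. In each pair only place changes, matching the following consonant, while manner and voice stay constant.
The rule targets /ŋ/ (voiced velar nasal), which sits before the trigger /ɟ/ (palatal).
A voiced palatal nasal is [ɲ], so the surface segment is [ɲ].

[soʎɪɲɟʊ]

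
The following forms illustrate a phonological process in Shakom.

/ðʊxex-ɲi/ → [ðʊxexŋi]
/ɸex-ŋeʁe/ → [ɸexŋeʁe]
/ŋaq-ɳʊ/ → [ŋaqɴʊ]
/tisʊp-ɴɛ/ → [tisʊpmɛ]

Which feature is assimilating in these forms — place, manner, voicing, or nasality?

The segment that alternates is /ɲ/, which surfaces as [ŋ] when adjacent to /x/.
The change palatal → velar matches the place of the preceding /x/, identifying this as place assimilation.
The other alternating forms pattern the same way: /ɳ/ → [ɴ] after /q/ (retroflex → uvular, matching uvular); /ɴ/ → [m] after /p/ (uvular → bilabial, matching bilabial) — only place changes, and always toward the preceding segment.
Nothing changes in [ɸexŋeʁe]: there the adjacent consonants already agree in place (/ŋ/ and /x/ are both velar), so this form is consistent with the same rule.

place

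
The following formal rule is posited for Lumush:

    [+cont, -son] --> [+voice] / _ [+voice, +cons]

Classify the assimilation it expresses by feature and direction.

The target ([+cont, -son], fricatives) acquires [+voice] next to a voiced consonant ([+voice, +cons]) — it takes on the voicing of its neighbour, so the feature that spreads is voicing.
Since the environment is written after the underscore, the trigger follows the target; the direction is regressive.

regressive voicing assimilation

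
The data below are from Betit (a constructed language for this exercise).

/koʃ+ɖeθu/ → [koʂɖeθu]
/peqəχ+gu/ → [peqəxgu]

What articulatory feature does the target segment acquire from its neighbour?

Underlying /ʃ/ is realised as [ʂ] next to /ɖ/; /ɖ/ itself does not change.
/ʃ/ is postalveolar while /ɖ/ is retroflex; the output [ʂ] is retroflex, matching the trigger — so the feature that spreads is place.
The same holds elsewhere in the data: /χ/ → [x] before /g/ (uvular → velar, matching velar) — only place changes, and always toward the following segment.

place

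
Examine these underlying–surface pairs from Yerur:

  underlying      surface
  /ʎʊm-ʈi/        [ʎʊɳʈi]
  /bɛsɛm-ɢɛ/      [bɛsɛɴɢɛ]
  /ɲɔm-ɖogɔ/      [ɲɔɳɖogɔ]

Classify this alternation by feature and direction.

regressive place assimilation

Comparing underlying and surface forms, /m/ → [ɳ] is the alternation; the neighbouring /ʈ/ is constant.
The change bilabial → retroflex matches the place of the following /ʈ/, identifying this as place assimilation.
Manner and voice are unchanged, so the assimilation is partial, not total.
The same holds elsewhere in the data: /m/ → [ɴ] before /ɢ/ (bilabial → uvular, matching uvular); /m/ → [ɳ] before /ɖ/ (bilabial → retroflex, matching retroflex) — only place changes, and always toward the following segment.
The trigger is the following segment, so the direction is regressive (anticipatory).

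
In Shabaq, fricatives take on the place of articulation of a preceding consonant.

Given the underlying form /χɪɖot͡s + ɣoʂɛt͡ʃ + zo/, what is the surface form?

/ɣ/ is a voiced velar fricative. The preceding trigger /t͡s/ is alveolar, so /ɣ/ must become alveolar as well.
The voiced alveolar fricative is [z], so /ɣ/ → [z].
The same rule applies at the second boundary: /z/ → [ʒ] next to /t͡ʃ/.

[χɪɖot͡szoʂɛt͡ʃʒo]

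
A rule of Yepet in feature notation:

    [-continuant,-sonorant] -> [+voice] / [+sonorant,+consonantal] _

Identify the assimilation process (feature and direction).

progressive voicing assimilation

The structural change is [+voice], and the conditioning segment [+sonorant,+consonantal] (a sonorant consonant) is itself voiced, so the target comes to share the voicing of its neighbour — voicing assimilation.
The conditioning segment sits to the left of the focus bar, meaning the trigger precedes the segment that changes — progressive assimilation.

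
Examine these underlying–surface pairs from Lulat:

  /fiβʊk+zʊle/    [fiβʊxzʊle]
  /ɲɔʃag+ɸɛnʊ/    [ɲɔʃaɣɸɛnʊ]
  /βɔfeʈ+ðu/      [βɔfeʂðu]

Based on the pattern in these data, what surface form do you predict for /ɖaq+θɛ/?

[ɖaχθɛ]

The data show regressive manner assimilation: /k/ → [x] before /z/; /g/ → [ɣ] before /ɸ/; /ʈ/ → [ʂ] before /ð/. In each pair only manner changes, matching the following consonant, while place and voice stay constant.
The rule targets /q/ (voiceless uvular stop), which sits before the trigger /θ/ (fricative).
Changing only its manner to fricative gives [χ] — the voiceless uvular fricative.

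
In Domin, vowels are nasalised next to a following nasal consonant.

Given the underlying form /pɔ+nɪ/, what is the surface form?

The vowel /ɔ/ is adjacent to the following nasal /n/, so it acquires [+nasal] and surfaces as [ɔ̃].

[pɔ̃nɪ]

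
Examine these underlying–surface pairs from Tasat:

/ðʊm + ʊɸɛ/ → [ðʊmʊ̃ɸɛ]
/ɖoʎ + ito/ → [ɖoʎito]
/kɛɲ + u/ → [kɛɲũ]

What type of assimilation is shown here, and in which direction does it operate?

progressive nasality assimilation (vowel nasalisation)

The vowel /ʊ/ surfaces as nasalised [ʊ̃] next to the preceding nasal /m/ — it has acquired the [+nasal] feature of its neighbour.
Likewise in the remaining data: /u/ → [ũ] after /ɲ/ — each time a vowel is nasalised next to a preceding nasal.
No change occurs in [ɖoʎito] because the vowel at the boundary is adjacent to an oral consonant, not a nasal (/i/ next to /ʎ/).
Because the conditioning nasal is to the left of the vowel that changes, the process is progressive (perseverative).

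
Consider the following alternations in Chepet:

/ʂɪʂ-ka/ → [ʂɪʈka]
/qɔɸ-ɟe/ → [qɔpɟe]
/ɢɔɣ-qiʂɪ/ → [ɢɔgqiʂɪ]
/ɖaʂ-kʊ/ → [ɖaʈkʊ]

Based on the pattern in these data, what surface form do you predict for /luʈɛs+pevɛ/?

[luʈɛtpevɛ]

The data show regressive manner assimilation: /ʂ/ → [ʈ] before /k/; /ɸ/ → [p] before /ɟ/; /ɣ/ → [g] before /q/. In each pair only manner changes, matching the following consonant, while place and voice stay constant.
The rule targets /s/ (voiceless alveolar fricative), which sits before the trigger /p/ (stop).
A voiceless alveolar stop is [t], so the surface segment is [t].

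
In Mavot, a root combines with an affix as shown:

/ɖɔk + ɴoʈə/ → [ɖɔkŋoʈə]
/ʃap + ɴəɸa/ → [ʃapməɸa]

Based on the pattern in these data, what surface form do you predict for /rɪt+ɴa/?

The data show progressive place assimilation: /ɴ/ → [ŋ] after /k/; /ɴ/ → [m] after /p/. In each pair only place changes, matching the preceding consonant, while manner and voice stay constant.
/ɴ/ is a voiced uvular nasal. The preceding trigger /t/ is alveolar, so /ɴ/ must become alveolar as well.
A voiced alveolar nasal is [n], so the surface segment is [n].

[rɪtna]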